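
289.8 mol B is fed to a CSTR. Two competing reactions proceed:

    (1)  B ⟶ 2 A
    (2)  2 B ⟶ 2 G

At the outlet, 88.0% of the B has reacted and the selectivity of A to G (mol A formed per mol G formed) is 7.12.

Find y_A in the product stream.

Conversion of B: B consumed = 0.88 × 289.8 = 255 mol = 1ξ₁ + 2ξ₂.
Selectivity: 2ξ₁ / (2ξ₂) = 7.12 → ξ₁ = 7.12 ξ₂.
Substitute: (1·7.12 + 2) ξ₂ = 255 → ξ₂ = 27.96 mol, ξ₁ = 199.1 mol.
Outlet amounts (n = n₀ + Σ ν·ξ):
  B: 289.8 − 1(199.1) − 2(27.96) = 34.78
  A: 0 + 2(199.1) = 398.2
  G: 0 + 2(27.96) = 55.93
Total out = 488.9 mol; y_A = 398.2 / 488.9 = 0.8145.

0.814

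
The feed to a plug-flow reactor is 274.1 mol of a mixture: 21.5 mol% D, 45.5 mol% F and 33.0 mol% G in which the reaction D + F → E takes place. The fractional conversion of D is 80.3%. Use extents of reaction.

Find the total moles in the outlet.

227 mol

D reacted = 0.803 × 58.93 = 47.32 mol; ν_D = −1, so ξ = 47.32/1 = 47.32 mol.
Outlet amounts (n = n₀ + ν ξ):
  D: 58.93 − 1(47.32) = 11.61
  F: 124.7 − 1(47.32) = 77.39
  E: 0 + 1(47.32) = 47.32
  G: 90.45 (inert)
Total out = 11.61 + 77.39 + 47.32 + 90.45 = 226.8 mol.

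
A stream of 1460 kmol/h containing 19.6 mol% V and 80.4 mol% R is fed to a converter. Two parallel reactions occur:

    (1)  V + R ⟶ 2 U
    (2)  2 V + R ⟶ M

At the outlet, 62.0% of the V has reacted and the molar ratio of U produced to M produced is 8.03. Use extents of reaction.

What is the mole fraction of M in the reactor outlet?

Conversion of V: V consumed = 0.62 × 286.2 = 177.4 kmol/h = 1ξ₁ + 2ξ₂.
Selectivity: 2ξ₁ / (1ξ₂) = 8.03 → ξ₁ = 4.015 ξ₂.
Substitute: (1·4.015 + 2) ξ₂ = 177.4 → ξ₂ = 29.5 kmol/h, ξ₁ = 118.4 kmol/h.
Outlet amounts (n = n₀ + Σ ν·ξ):
  V: 286.2 − 1(118.4) − 2(29.5) = 108.7
  R: 1174 − 1(118.4) − 1(29.5) = 1026
  U: 0 + 2(118.4) = 236.9
  M: 0 + 1(29.5) = 29.5
Total out = 1401 kmol/h; y_M = 29.5 / 1401 = 0.02105.

0.0211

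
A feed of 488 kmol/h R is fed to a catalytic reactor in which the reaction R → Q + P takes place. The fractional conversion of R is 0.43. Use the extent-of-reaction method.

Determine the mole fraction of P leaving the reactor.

R reacted = 0.43 × 488 = 209.8 kmol/h; ν_R = −1, so ξ = 209.8/1 = 209.8 kmol/h.
Outlet amounts (n = n₀ + ν ξ):
  R: 488 − 1(209.8) = 278.2
  Q: 0 + 1(209.8) = 209.8
  P: 0 + 1(209.8) = 209.8
Total out = 697.8 kmol/h; y_P = 209.8 / 697.8 = 0.3007.

0.301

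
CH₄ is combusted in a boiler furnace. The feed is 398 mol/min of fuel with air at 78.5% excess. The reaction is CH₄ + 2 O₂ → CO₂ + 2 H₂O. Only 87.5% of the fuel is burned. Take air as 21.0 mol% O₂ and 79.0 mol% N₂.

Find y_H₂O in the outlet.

0.0972

Stoichiometric O₂ = 2 × 398 = 796 mol/min; O₂ fed = 796 × 1.785 = 1421 mol/min.
N₂ fed = 1421 × 79/21 = 5345 mol/min.
Fuel reacted = 0.875 × 398 → ξ = 348.2 mol/min.
Outlet (n = n₀ + ν ξ):
  CH₄: 398 − 1(348.2) = 49.75
  O₂: 1421 − 2(348.2) = 724.4
  N₂: 5345 (inert)
  CO₂: 0 + 1(348.2) = 348.2
  H₂O: 0 + 2(348.2) = 696.5
Total out = 7164 mol/min; y_H₂O = 696.5 / 7164 = 0.09722.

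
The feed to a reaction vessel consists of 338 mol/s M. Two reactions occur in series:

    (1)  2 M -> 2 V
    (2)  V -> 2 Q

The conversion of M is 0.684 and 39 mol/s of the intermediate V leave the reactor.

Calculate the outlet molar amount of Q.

384 mol/s

Conversion of M: M consumed = 2ξ₁ = 0.684 × 338 → ξ₁ = 115.6 mol/s.
V balance: n_V = 0 + 2ξ₁ − 1ξ₂ = 39 → ξ₂ = (2·115.6 − 39)/1 = 192.2 mol/s.
Outlet amounts (n = n₀ + Σ ν·ξ):
  M: 338 − 2(115.6) = 106.8
  V: 0 + 2(115.6) − 1(192.2) = 39
  Q: 0 + 2(192.2) = 384.4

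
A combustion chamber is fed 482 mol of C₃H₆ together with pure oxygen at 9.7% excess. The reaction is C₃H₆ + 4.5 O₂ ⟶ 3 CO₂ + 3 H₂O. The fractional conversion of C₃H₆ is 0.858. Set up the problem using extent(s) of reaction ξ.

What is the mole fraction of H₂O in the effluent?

Stoichiometric O₂ = 4.5 × 482 = 2169 mol; O₂ fed = 2169 × 1.097 = 2379 mol.
Fuel reacted = 0.858 × 482 → ξ = 413.6 mol.
Outlet (n = n₀ + ν ξ):
  C₃H₆: 482 − 1(413.6) = 68.44
  O₂: 2379 − 4.5(413.6) = 518.4
  CO₂: 0 + 3(413.6) = 1241
  H₂O: 0 + 3(413.6) = 1241
Total out = 3068 mol; y_H₂O = 1241 / 3068 = 0.4044.

0.404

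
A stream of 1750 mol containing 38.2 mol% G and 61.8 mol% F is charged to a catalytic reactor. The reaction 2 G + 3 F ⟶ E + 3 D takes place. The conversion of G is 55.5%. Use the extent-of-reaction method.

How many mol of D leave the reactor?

G reacted = 0.555 × 668.5 = 371 mol; ν_G = −2, so ξ = 371/2 = 185.5 mol.
Outlet amounts (n = n₀ + ν ξ):
  G: 668.5 − 2(185.5) = 297.5
  F: 1082 − 3(185.5) = 525
  E: 0 + 1(185.5) = 185.5
  D: 0 + 3(185.5) = 556.5

557 mol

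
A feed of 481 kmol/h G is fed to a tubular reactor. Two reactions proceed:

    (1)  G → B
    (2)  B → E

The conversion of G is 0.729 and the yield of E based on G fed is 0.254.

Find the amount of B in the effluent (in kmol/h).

Conversion of G: G consumed = 1ξ₁ = 0.729 × 481 → ξ₁ = 350.6 kmol/h.
Yield of E: 1ξ₂ / 481 = 0.254 → ξ₂ = 122.2 kmol/h.
Outlet amounts (n = n₀ + Σ ν·ξ):
  G: 481 − 1(350.6) = 130.4
  B: 0 + 1(350.6) − 1(122.2) = 228.5
  E: 0 + 1(122.2) = 122.2

228 kmol/h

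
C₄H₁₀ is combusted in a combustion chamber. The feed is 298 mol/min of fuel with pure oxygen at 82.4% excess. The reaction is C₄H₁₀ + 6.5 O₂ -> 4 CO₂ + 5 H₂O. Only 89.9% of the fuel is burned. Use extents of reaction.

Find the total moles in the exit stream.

4230 mol/min

Stoichiometric O₂ = 6.5 × 298 = 1937 mol/min; O₂ fed = 1937 × 1.824 = 3533 mol/min.
Fuel reacted = 0.899 × 298 → ξ = 267.9 mol/min.
Outlet (n = n₀ + ν ξ):
  C₄H₁₀: 298 − 1(267.9) = 30.1
  O₂: 3533 − 6.5(267.9) = 1792
  CO₂: 0 + 4(267.9) = 1072
  H₂O: 0 + 5(267.9) = 1340
Total out = 30.1 + 1792 + 1072 + 1340 = 4233 mol/min.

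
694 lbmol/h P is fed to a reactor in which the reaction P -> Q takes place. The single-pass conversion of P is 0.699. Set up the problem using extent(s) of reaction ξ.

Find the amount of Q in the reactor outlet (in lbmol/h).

485 lbmol/h

P reacted = 0.699 × 694 = 485.1 lbmol/h; ν_P = −1, so ξ = 485.1/1 = 485.1 lbmol/h.
Outlet amounts (n = n₀ + ν ξ):
  P: 694 − 1(485.1) = 208.9
  Q: 0 + 1(485.1) = 485.1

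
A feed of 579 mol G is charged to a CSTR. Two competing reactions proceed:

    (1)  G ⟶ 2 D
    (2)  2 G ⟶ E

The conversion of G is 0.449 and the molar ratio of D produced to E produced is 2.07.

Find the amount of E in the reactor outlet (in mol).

Conversion of G: G consumed = 0.449 × 579 = 260 mol = 1ξ₁ + 2ξ₂.
Selectivity: 2ξ₁ / (1ξ₂) = 2.07 → ξ₁ = 1.035 ξ₂.
Substitute: (1·1.035 + 2) ξ₂ = 260 → ξ₂ = 85.66 mol, ξ₁ = 88.66 mol.
Outlet amounts (n = n₀ + Σ ν·ξ):
  G: 579 − 1(88.66) − 2(85.66) = 319
  D: 0 + 2(88.66) = 177.3
  E: 0 + 1(85.66) = 85.66

85.7 mol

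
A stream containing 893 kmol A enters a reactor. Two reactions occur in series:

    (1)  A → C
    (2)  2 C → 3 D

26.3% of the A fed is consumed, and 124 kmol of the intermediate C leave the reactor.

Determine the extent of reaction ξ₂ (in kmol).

Conversion of A: A consumed = 1ξ₁ = 0.263 × 893 → ξ₁ = 234.9 kmol.
C balance: n_C = 0 + 1ξ₁ − 2ξ₂ = 124 → ξ₂ = (1·234.9 − 124)/2 = 55.43 kmol.
Outlet amounts (n = n₀ + Σ ν·ξ):
  A: 893 − 1(234.9) = 658.1
  C: 0 + 1(234.9) − 2(55.43) = 124
  D: 0 + 3(55.43) = 166.3

ξ₂ = 55.4 kmol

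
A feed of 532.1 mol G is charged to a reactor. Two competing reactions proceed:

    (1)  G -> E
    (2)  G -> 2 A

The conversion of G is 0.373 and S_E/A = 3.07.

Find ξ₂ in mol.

Conversion of G: G consumed = 0.373 × 532.1 = 198.5 mol = 1ξ₁ + 1ξ₂.
Selectivity: 1ξ₁ / (2ξ₂) = 3.07 → ξ₁ = 6.14 ξ₂.
Substitute: (1·6.14 + 1) ξ₂ = 198.5 → ξ₂ = 27.8 mol, ξ₁ = 170.7 mol.
Outlet amounts (n = n₀ + Σ ν·ξ):
  G: 532.1 − 1(170.7) − 1(27.8) = 333.6
  E: 0 + 1(170.7) = 170.7
  A: 0 + 2(27.8) = 55.59

ξ₂ = 27.8 mol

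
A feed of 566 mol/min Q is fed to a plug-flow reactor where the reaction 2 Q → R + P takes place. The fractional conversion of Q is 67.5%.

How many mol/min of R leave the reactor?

191 mol/min

Q reacted = 0.675 × 566 = 382.1 mol/min; ν_Q = −2, so ξ = 382.1/2 = 191 mol/min.
Outlet amounts (n = n₀ + ν ξ):
  Q: 566 − 2(191) = 183.9
  R: 0 + 1(191) = 191
  P: 0 + 1(191) = 191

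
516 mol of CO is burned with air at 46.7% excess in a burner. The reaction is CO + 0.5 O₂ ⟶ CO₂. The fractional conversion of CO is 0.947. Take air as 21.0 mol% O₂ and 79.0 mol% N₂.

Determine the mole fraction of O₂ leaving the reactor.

0.0647

Stoichiometric O₂ = 0.5 × 516 = 258 mol; O₂ fed = 258 × 1.467 = 378.5 mol.
N₂ fed = 378.5 × 79/21 = 1424 mol.
Fuel reacted = 0.947 × 516 → ξ = 488.7 mol.
Outlet (n = n₀ + ν ξ):
  CO: 516 − 1(488.7) = 27.35
  O₂: 378.5 − 0.5(488.7) = 134.2
  N₂: 1424 (inert)
  CO₂: 0 + 1(488.7) = 488.7
Total out = 2074 mol; y_O₂ = 134.2 / 2074 = 0.06469.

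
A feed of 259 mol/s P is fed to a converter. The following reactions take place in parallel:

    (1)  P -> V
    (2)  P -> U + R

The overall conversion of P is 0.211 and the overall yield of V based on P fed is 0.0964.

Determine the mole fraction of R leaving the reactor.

0.103

Yield of V: 1ξ₁ / 259 = 0.0964 → ξ₁ = 24.97 mol/s.
Conversion of P: 1ξ₁ + 1ξ₂ = 0.211 × 259 = 54.65 → ξ₂ = 29.68 mol/s.
Outlet amounts (n = n₀ + Σ ν·ξ):
  P: 259 − 1(24.97) − 1(29.68) = 204.4
  V: 0 + 1(24.97) = 24.97
  U: 0 + 1(29.68) = 29.68
  R: 0 + 1(29.68) = 29.68
Total out = 288.7 mol/s; y_R = 29.68 / 288.7 = 0.1028.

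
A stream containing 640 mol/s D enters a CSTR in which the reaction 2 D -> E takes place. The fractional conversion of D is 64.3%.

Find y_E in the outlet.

0.474

D reacted = 0.643 × 640 = 411.5 mol/s; ν_D = −2, so ξ = 411.5/2 = 205.8 mol/s.
Outlet amounts (n = n₀ + ν ξ):
  D: 640 − 2(205.8) = 228.5
  E: 0 + 1(205.8) = 205.8
Total out = 434.2 mol/s; y_E = 205.8 / 434.2 = 0.4738.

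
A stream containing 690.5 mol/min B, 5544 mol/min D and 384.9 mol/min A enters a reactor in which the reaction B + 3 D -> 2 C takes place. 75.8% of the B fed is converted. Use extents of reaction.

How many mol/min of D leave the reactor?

3970 mol/min

B reacted = 0.758 × 690.5 = 523.4 mol/min; ν_B = −1, so ξ = 523.4/1 = 523.4 mol/min.
Outlet amounts (n = n₀ + ν ξ):
  B: 690.5 − 1(523.4) = 167.1
  D: 5544 − 3(523.4) = 3974
  C: 0 + 2(523.4) = 1047
  A: 384.9 (inert)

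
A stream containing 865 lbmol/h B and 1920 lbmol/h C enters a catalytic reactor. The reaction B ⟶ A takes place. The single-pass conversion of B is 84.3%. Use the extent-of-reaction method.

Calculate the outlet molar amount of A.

B reacted = 0.843 × 865 = 729.2 lbmol/h; ν_B = −1, so ξ = 729.2/1 = 729.2 lbmol/h.
Outlet amounts (n = n₀ + ν ξ):
  B: 865 − 1(729.2) = 135.8
  A: 0 + 1(729.2) = 729.2
  C: 1920 (inert)

729 lbmol/h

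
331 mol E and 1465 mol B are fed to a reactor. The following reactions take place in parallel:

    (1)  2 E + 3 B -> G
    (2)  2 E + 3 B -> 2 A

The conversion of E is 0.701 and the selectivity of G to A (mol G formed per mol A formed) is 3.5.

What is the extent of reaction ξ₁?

ξ₁ = 102 mol

Conversion of E: E consumed = 0.701 × 331 = 232 mol = 2ξ₁ + 2ξ₂.
Selectivity: 1ξ₁ / (2ξ₂) = 3.5 → ξ₁ = 7 ξ₂.
Substitute: (2·7 + 2) ξ₂ = 232 → ξ₂ = 14.5 mol, ξ₁ = 101.5 mol.
Outlet amounts (n = n₀ + Σ ν·ξ):
  E: 331 − 2(101.5) − 2(14.5) = 98.97
  B: 1465 − 3(101.5) − 3(14.5) = 1117
  G: 0 + 1(101.5) = 101.5
  A: 0 + 2(14.5) = 29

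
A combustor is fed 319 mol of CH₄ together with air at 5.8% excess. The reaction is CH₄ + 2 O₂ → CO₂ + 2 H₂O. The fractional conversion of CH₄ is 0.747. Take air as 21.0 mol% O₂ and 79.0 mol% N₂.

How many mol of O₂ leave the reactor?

198 mol

Stoichiometric O₂ = 2 × 319 = 638 mol; O₂ fed = 638 × 1.058 = 675 mol.
N₂ fed = 675 × 79/21 = 2539 mol.
Fuel reacted = 0.747 × 319 → ξ = 238.3 mol.
Outlet (n = n₀ + ν ξ):
  CH₄: 319 − 1(238.3) = 80.71
  O₂: 675 − 2(238.3) = 198.4
  N₂: 2539 (inert)
  CO₂: 0 + 1(238.3) = 238.3
  H₂O: 0 + 2(238.3) = 476.6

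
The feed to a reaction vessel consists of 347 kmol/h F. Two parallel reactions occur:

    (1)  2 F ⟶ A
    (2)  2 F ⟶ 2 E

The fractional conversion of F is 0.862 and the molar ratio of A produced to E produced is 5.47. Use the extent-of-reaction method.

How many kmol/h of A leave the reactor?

137 kmol/h

Conversion of F: F consumed = 0.862 × 347 = 299.1 kmol/h = 2ξ₁ + 2ξ₂.
Selectivity: 1ξ₁ / (2ξ₂) = 5.47 → ξ₁ = 10.94 ξ₂.
Substitute: (2·10.94 + 2) ξ₂ = 299.1 → ξ₂ = 12.53 kmol/h, ξ₁ = 137 kmol/h.
Outlet amounts (n = n₀ + Σ ν·ξ):
  F: 347 − 2(137) − 2(12.53) = 47.89
  A: 0 + 1(137) = 137
  E: 0 + 2(12.53) = 25.05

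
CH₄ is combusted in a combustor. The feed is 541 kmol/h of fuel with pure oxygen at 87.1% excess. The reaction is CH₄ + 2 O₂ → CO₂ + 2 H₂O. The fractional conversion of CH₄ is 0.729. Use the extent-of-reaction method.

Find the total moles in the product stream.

2570 kmol/h

Stoichiometric O₂ = 2 × 541 = 1082 kmol/h; O₂ fed = 1082 × 1.871 = 2024 kmol/h.
Fuel reacted = 0.729 × 541 → ξ = 394.4 kmol/h.
Outlet (n = n₀ + ν ξ):
  CH₄: 541 − 1(394.4) = 146.6
  O₂: 2024 − 2(394.4) = 1236
  CO₂: 0 + 1(394.4) = 394.4
  H₂O: 0 + 2(394.4) = 788.8
Total out = 146.6 + 1236 + 394.4 + 788.8 = 2565 kmol/h.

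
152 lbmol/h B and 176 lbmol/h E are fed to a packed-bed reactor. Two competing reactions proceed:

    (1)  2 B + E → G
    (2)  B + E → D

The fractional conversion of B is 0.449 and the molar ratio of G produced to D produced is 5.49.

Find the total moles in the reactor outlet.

260 lbmol/h

Conversion of B: B consumed = 0.449 × 152 = 68.25 lbmol/h = 2ξ₁ + 1ξ₂.
Selectivity: 1ξ₁ / (1ξ₂) = 5.49 → ξ₁ = 5.49 ξ₂.
Substitute: (2·5.49 + 1) ξ₂ = 68.25 → ξ₂ = 5.697 lbmol/h, ξ₁ = 31.28 lbmol/h.
Outlet amounts (n = n₀ + Σ ν·ξ):
  B: 152 − 2(31.28) − 1(5.697) = 83.75
  E: 176 − 1(31.28) − 1(5.697) = 139
  G: 0 + 1(31.28) = 31.28
  D: 0 + 1(5.697) = 5.697
Total out = 83.75 + 139 + 31.28 + 5.697 = 259.8 lbmol/h.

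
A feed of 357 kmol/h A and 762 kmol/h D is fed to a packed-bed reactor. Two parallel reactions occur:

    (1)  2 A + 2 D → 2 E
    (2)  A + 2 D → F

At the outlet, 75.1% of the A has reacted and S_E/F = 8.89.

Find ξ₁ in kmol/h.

Conversion of A: A consumed = 0.751 × 357 = 268.1 kmol/h = 2ξ₁ + 1ξ₂.
Selectivity: 2ξ₁ / (1ξ₂) = 8.89 → ξ₁ = 4.445 ξ₂.
Substitute: (2·4.445 + 1) ξ₂ = 268.1 → ξ₂ = 27.11 kmol/h, ξ₁ = 120.5 kmol/h.
Outlet amounts (n = n₀ + Σ ν·ξ):
  A: 357 − 2(120.5) − 1(27.11) = 88.89
  D: 762 − 2(120.5) − 2(27.11) = 466.8
  E: 0 + 2(120.5) = 241
  F: 0 + 1(27.11) = 27.11

ξ₁ = 120 kmol/h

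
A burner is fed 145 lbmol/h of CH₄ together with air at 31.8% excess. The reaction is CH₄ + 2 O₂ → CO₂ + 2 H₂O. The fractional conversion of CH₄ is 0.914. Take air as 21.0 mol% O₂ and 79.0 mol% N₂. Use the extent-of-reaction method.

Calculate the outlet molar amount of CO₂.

Stoichiometric O₂ = 2 × 145 = 290 lbmol/h; O₂ fed = 290 × 1.318 = 382.2 lbmol/h.
N₂ fed = 382.2 × 79/21 = 1438 lbmol/h.
Fuel reacted = 0.914 × 145 → ξ = 132.5 lbmol/h.
Outlet (n = n₀ + ν ξ):
  CH₄: 145 − 1(132.5) = 12.47
  O₂: 382.2 − 2(132.5) = 117.2
  N₂: 1438 (inert)
  CO₂: 0 + 1(132.5) = 132.5
  H₂O: 0 + 2(132.5) = 265.1

133 lbmol/h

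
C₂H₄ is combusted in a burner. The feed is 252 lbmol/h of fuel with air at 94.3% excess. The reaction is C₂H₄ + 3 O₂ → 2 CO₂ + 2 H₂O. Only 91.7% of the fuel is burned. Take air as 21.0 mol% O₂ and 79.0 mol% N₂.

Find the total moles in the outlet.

Stoichiometric O₂ = 3 × 252 = 756 lbmol/h; O₂ fed = 756 × 1.943 = 1469 lbmol/h.
N₂ fed = 1469 × 79/21 = 5526 lbmol/h.
Fuel reacted = 0.917 × 252 → ξ = 231.1 lbmol/h.
Outlet (n = n₀ + ν ξ):
  C₂H₄: 252 − 1(231.1) = 20.92
  O₂: 1469 − 3(231.1) = 775.7
  N₂: 5526 (inert)
  CO₂: 0 + 2(231.1) = 462.2
  H₂O: 0 + 2(231.1) = 462.2
Total out = 20.92 + 775.7 + 5526 + 462.2 + 462.2 = 7247 lbmol/h.

7250 lbmol/h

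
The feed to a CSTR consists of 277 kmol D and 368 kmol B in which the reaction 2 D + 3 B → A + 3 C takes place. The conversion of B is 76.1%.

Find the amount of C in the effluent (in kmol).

B reacted = 0.761 × 368 = 280 kmol; ν_B = −3, so ξ = 280/3 = 93.35 kmol.
Outlet amounts (n = n₀ + ν ξ):
  D: 277 − 2(93.35) = 90.3
  B: 368 − 3(93.35) = 87.95
  A: 0 + 1(93.35) = 93.35
  C: 0 + 3(93.35) = 280

280 kmol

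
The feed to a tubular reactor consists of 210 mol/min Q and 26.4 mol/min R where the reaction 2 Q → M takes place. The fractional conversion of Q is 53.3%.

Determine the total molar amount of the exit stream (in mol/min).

Q reacted = 0.533 × 210 = 111.9 mol/min; ν_Q = −2, so ξ = 111.9/2 = 55.97 mol/min.
Outlet amounts (n = n₀ + ν ξ):
  Q: 210 − 2(55.97) = 98.07
  M: 0 + 1(55.97) = 55.97
  R: 26.4 (inert)
Total out = 98.07 + 55.97 + 26.4 = 180.4 mol/min.

180 mol/min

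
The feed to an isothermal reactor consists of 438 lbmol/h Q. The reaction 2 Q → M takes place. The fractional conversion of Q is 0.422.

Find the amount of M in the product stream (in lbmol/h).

Q reacted = 0.422 × 438 = 184.8 lbmol/h; ν_Q = −2, so ξ = 184.8/2 = 92.42 lbmol/h.
Outlet amounts (n = n₀ + ν ξ):
  Q: 438 − 2(92.42) = 253.2
  M: 0 + 1(92.42) = 92.42

92.4 lbmol/h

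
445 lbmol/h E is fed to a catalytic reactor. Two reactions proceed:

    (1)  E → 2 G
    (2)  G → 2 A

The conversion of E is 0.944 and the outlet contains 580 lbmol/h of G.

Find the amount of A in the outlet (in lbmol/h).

520 lbmol/h

Conversion of E: E consumed = 1ξ₁ = 0.944 × 445 → ξ₁ = 420.1 lbmol/h.
G balance: n_G = 0 + 2ξ₁ − 1ξ₂ = 580 → ξ₂ = (2·420.1 − 580)/1 = 260.2 lbmol/h.
Outlet amounts (n = n₀ + Σ ν·ξ):
  E: 445 − 1(420.1) = 24.92
  G: 0 + 2(420.1) − 1(260.2) = 580
  A: 0 + 2(260.2) = 520.3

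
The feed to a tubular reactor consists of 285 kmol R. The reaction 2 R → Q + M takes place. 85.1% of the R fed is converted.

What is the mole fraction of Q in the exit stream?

R reacted = 0.851 × 285 = 242.5 kmol; ν_R = −2, so ξ = 242.5/2 = 121.3 kmol.
Outlet amounts (n = n₀ + ν ξ):
  R: 285 − 2(121.3) = 42.47
  Q: 0 + 1(121.3) = 121.3
  M: 0 + 1(121.3) = 121.3
Total out = 285 kmol; y_Q = 121.3 / 285 = 0.4255.

0.425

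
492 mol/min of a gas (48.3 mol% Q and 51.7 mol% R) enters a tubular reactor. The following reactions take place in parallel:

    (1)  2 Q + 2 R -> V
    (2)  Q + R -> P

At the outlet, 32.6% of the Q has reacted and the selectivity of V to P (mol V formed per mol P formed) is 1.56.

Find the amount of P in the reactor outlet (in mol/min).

Conversion of Q: Q consumed = 0.326 × 237.6 = 77.47 mol/min = 2ξ₁ + 1ξ₂.
Selectivity: 1ξ₁ / (1ξ₂) = 1.56 → ξ₁ = 1.56 ξ₂.
Substitute: (2·1.56 + 1) ξ₂ = 77.47 → ξ₂ = 18.8 mol/min, ξ₁ = 29.33 mol/min.
Outlet amounts (n = n₀ + Σ ν·ξ):
  Q: 237.6 − 2(29.33) − 1(18.8) = 160.2
  R: 254.4 − 2(29.33) − 1(18.8) = 176.9
  V: 0 + 1(29.33) = 29.33
  P: 0 + 1(18.8) = 18.8

18.8 mol/min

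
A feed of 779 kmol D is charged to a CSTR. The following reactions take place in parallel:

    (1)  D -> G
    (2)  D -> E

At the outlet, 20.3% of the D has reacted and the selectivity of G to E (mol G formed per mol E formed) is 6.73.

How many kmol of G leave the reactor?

Conversion of D: D consumed = 0.203 × 779 = 158.1 kmol = 1ξ₁ + 1ξ₂.
Selectivity: 1ξ₁ / (1ξ₂) = 6.73 → ξ₁ = 6.73 ξ₂.
Substitute: (1·6.73 + 1) ξ₂ = 158.1 → ξ₂ = 20.46 kmol, ξ₁ = 137.7 kmol.
Outlet amounts (n = n₀ + Σ ν·ξ):
  D: 779 − 1(137.7) − 1(20.46) = 620.9
  G: 0 + 1(137.7) = 137.7
  E: 0 + 1(20.46) = 20.46

138 kmol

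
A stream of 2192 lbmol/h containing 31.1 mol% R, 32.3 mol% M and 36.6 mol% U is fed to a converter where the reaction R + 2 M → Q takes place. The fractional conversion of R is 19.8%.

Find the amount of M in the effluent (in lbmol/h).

R reacted = 0.198 × 681.7 = 135 lbmol/h; ν_R = −1, so ξ = 135/1 = 135 lbmol/h.
Outlet amounts (n = n₀ + ν ξ):
  R: 681.7 − 1(135) = 546.7
  M: 708 − 2(135) = 438.1
  Q: 0 + 1(135) = 135
  U: 802.3 (inert)

438 lbmol/h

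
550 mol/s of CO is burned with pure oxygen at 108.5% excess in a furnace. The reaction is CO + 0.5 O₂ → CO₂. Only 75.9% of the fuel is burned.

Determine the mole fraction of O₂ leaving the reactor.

Stoichiometric O₂ = 0.5 × 550 = 275 mol/s; O₂ fed = 275 × 2.085 = 573.4 mol/s.
Fuel reacted = 0.759 × 550 → ξ = 417.4 mol/s.
Outlet (n = n₀ + ν ξ):
  CO: 550 − 1(417.4) = 132.6
  O₂: 573.4 − 0.5(417.4) = 364.6
  CO₂: 0 + 1(417.4) = 417.4
Total out = 914.6 mol/s; y_O₂ = 364.6 / 914.6 = 0.3987.

0.399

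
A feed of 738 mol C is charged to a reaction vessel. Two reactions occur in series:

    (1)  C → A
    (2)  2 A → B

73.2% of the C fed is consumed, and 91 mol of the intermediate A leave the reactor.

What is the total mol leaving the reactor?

513 mol

Conversion of C: C consumed = 1ξ₁ = 0.732 × 738 → ξ₁ = 540.2 mol.
A balance: n_A = 0 + 1ξ₁ − 2ξ₂ = 91 → ξ₂ = (1·540.2 − 91)/2 = 224.6 mol.
Outlet amounts (n = n₀ + Σ ν·ξ):
  C: 738 − 1(540.2) = 197.8
  A: 0 + 1(540.2) − 2(224.6) = 91
  B: 0 + 1(224.6) = 224.6
Total out = 197.8 + 91 + 224.6 = 513.4 mol.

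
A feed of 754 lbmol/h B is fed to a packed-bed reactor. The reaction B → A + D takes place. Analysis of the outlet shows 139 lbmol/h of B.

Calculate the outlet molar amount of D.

For B: n = n₀ − 1ξ → 139 = 754 − 1ξ, giving ξ = 615 lbmol/h.
Outlet amounts (n = n₀ + ν ξ):
  B: 754 − 1(615) = 139
  A: 0 + 1(615) = 615
  D: 0 + 1(615) = 615

615 lbmol/h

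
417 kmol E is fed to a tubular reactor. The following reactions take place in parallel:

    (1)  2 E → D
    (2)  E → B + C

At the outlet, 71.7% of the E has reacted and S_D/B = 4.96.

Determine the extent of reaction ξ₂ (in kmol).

ξ₂ = 27.4 kmol

Conversion of E: E consumed = 0.717 × 417 = 299 kmol = 2ξ₁ + 1ξ₂.
Selectivity: 1ξ₁ / (1ξ₂) = 4.96 → ξ₁ = 4.96 ξ₂.
Substitute: (2·4.96 + 1) ξ₂ = 299 → ξ₂ = 27.38 kmol, ξ₁ = 135.8 kmol.
Outlet amounts (n = n₀ + Σ ν·ξ):
  E: 417 − 2(135.8) − 1(27.38) = 118
  D: 0 + 1(135.8) = 135.8
  B: 0 + 1(27.38) = 27.38
  C: 0 + 1(27.38) = 27.38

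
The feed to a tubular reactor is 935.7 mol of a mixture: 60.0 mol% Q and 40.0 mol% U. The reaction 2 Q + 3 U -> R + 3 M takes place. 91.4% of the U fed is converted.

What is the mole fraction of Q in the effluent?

0.406

U reacted = 0.914 × 374.3 = 342.1 mol; ν_U = −3, so ξ = 342.1/3 = 114 mol.
Outlet amounts (n = n₀ + ν ξ):
  Q: 561.4 − 2(114) = 333.4
  U: 374.3 − 3(114) = 32.19
  R: 0 + 1(114) = 114
  M: 0 + 3(114) = 342.1
Total out = 821.7 mol; y_Q = 333.4 / 821.7 = 0.4057.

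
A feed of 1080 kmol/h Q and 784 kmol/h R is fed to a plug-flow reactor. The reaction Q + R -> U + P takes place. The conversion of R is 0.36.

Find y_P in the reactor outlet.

0.151

R reacted = 0.36 × 784 = 282.2 kmol/h; ν_R = −1, so ξ = 282.2/1 = 282.2 kmol/h.
Outlet amounts (n = n₀ + ν ξ):
  Q: 1080 − 1(282.2) = 797.8
  R: 784 − 1(282.2) = 501.8
  U: 0 + 1(282.2) = 282.2
  P: 0 + 1(282.2) = 282.2
Total out = 1864 kmol/h; y_P = 282.2 / 1864 = 0.1514.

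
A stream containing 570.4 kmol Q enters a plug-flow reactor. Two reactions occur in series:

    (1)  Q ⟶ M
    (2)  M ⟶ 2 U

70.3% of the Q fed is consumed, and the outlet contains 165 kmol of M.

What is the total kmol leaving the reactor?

Conversion of Q: Q consumed = 1ξ₁ = 0.703 × 570.4 → ξ₁ = 401 kmol.
M balance: n_M = 0 + 1ξ₁ − 1ξ₂ = 165 → ξ₂ = (1·401 − 165)/1 = 236 kmol.
Outlet amounts (n = n₀ + Σ ν·ξ):
  Q: 570.4 − 1(401) = 169.4
  M: 0 + 1(401) − 1(236) = 165
  U: 0 + 2(236) = 472
Total out = 169.4 + 165 + 472 = 806.4 kmol.

806 kmol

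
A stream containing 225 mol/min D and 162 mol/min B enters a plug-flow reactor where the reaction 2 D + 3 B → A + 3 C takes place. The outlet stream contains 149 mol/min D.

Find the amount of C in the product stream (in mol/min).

For D: n = n₀ − 2ξ → 149 = 225 − 2ξ, giving ξ = 38 mol/min.
Outlet amounts (n = n₀ + ν ξ):
  D: 225 − 2(38) = 149
  B: 162 − 3(38) = 48
  A: 0 + 1(38) = 38
  C: 0 + 3(38) = 114

114 mol/min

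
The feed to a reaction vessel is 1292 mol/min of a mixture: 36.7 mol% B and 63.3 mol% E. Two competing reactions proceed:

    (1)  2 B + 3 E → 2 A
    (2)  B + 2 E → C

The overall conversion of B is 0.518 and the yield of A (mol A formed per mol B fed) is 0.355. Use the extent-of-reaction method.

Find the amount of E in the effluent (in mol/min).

411 mol/min

Yield of A: 2ξ₁ / 474.2 = 0.355 → ξ₁ = 84.16 mol/min.
Conversion of B: 2ξ₁ + 1ξ₂ = 0.518 × 474.2 = 245.6 → ξ₂ = 77.29 mol/min.
Outlet amounts (n = n₀ + Σ ν·ξ):
  B: 474.2 − 2(84.16) − 1(77.29) = 228.5
  E: 817.8 − 3(84.16) − 2(77.29) = 410.8
  A: 0 + 2(84.16) = 168.3
  C: 0 + 1(77.29) = 77.29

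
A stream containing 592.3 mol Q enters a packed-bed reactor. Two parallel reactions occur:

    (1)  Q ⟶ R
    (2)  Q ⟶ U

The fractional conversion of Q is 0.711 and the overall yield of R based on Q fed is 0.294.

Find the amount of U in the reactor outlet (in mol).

Yield of R: 1ξ₁ / 592.3 = 0.294 → ξ₁ = 174.1 mol.
Conversion of Q: 1ξ₁ + 1ξ₂ = 0.711 × 592.3 = 421.1 → ξ₂ = 247 mol.
Outlet amounts (n = n₀ + Σ ν·ξ):
  Q: 592.3 − 1(174.1) − 1(247) = 171.2
  R: 0 + 1(174.1) = 174.1
  U: 0 + 1(247) = 247

247 mol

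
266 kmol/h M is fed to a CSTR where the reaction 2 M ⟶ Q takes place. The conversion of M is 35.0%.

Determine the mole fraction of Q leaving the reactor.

0.212

M reacted = 0.35 × 266 = 93.1 kmol/h; ν_M = −2, so ξ = 93.1/2 = 46.55 kmol/h.
Outlet amounts (n = n₀ + ν ξ):
  M: 266 − 2(46.55) = 172.9
  Q: 0 + 1(46.55) = 46.55
Total out = 219.4 kmol/h; y_Q = 46.55 / 219.4 = 0.2121.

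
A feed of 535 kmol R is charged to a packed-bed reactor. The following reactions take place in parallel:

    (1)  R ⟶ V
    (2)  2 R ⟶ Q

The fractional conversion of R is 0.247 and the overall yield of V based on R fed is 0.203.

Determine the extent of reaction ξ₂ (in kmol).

ξ₂ = 11.8 kmol

Yield of V: 1ξ₁ / 535 = 0.203 → ξ₁ = 108.6 kmol.
Conversion of R: 1ξ₁ + 2ξ₂ = 0.247 × 535 = 132.1 → ξ₂ = 11.77 kmol.
Outlet amounts (n = n₀ + Σ ν·ξ):
  R: 535 − 1(108.6) − 2(11.77) = 402.9
  V: 0 + 1(108.6) = 108.6
  Q: 0 + 1(11.77) = 11.77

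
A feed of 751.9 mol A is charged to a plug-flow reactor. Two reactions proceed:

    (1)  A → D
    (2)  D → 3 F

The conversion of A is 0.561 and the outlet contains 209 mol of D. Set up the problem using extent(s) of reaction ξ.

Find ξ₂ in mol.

Conversion of A: A consumed = 1ξ₁ = 0.561 × 751.9 → ξ₁ = 421.8 mol.
D balance: n_D = 0 + 1ξ₁ − 1ξ₂ = 209 → ξ₂ = (1·421.8 − 209)/1 = 212.8 mol.
Outlet amounts (n = n₀ + Σ ν·ξ):
  A: 751.9 − 1(421.8) = 330.1
  D: 0 + 1(421.8) − 1(212.8) = 209
  F: 0 + 3(212.8) = 638.4

ξ₂ = 213 mol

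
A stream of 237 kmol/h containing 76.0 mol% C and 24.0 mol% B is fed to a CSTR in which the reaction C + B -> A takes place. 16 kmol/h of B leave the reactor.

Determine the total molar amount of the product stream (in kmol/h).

For B: n = n₀ − 1ξ → 16 = 56.88 − 1ξ, giving ξ = 40.88 kmol/h.
Outlet amounts (n = n₀ + ν ξ):
  C: 180.1 − 1(40.88) = 139.2
  B: 56.88 − 1(40.88) = 16
  A: 0 + 1(40.88) = 40.88
Total out = 139.2 + 16 + 40.88 = 196.1 kmol/h.

196 kmol/h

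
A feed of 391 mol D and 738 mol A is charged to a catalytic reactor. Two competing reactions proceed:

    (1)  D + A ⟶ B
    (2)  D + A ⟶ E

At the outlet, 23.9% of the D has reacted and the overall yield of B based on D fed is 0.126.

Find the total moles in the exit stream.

Yield of B: 1ξ₁ / 391 = 0.126 → ξ₁ = 49.27 mol.
Conversion of D: 1ξ₁ + 1ξ₂ = 0.239 × 391 = 93.45 → ξ₂ = 44.18 mol.
Outlet amounts (n = n₀ + Σ ν·ξ):
  D: 391 − 1(49.27) − 1(44.18) = 297.6
  A: 738 − 1(49.27) − 1(44.18) = 644.6
  B: 0 + 1(49.27) = 49.27
  E: 0 + 1(44.18) = 44.18
Total out = 297.6 + 644.6 + 49.27 + 44.18 = 1036 mol.

1040 mol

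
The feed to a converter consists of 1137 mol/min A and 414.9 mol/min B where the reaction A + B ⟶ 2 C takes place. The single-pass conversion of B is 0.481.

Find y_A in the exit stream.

B reacted = 0.481 × 414.9 = 199.6 mol/min; ν_B = −1, so ξ = 199.6/1 = 199.6 mol/min.
Outlet amounts (n = n₀ + ν ξ):
  A: 1137 − 1(199.6) = 937.4
  B: 414.9 − 1(199.6) = 215.3
  C: 0 + 2(199.6) = 399.1
Total out = 1552 mol/min; y_A = 937.4 / 1552 = 0.6041.

0.604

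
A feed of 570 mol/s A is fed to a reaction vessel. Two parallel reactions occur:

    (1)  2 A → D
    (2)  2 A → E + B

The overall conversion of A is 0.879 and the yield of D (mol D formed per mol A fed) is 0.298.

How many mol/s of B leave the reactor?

80.7 mol/s

Yield of D: 1ξ₁ / 570 = 0.298 → ξ₁ = 169.9 mol/s.
Conversion of A: 2ξ₁ + 2ξ₂ = 0.879 × 570 = 501 → ξ₂ = 80.66 mol/s.
Outlet amounts (n = n₀ + Σ ν·ξ):
  A: 570 − 2(169.9) − 2(80.66) = 68.97
  D: 0 + 1(169.9) = 169.9
  E: 0 + 1(80.66) = 80.66
  B: 0 + 1(80.66) = 80.66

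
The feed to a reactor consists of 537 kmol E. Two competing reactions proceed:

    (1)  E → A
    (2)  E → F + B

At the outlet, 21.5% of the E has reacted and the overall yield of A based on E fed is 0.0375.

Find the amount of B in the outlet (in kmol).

Yield of A: 1ξ₁ / 537 = 0.0375 → ξ₁ = 20.14 kmol.
Conversion of E: 1ξ₁ + 1ξ₂ = 0.215 × 537 = 115.5 → ξ₂ = 95.32 kmol.
Outlet amounts (n = n₀ + Σ ν·ξ):
  E: 537 − 1(20.14) − 1(95.32) = 421.5
  A: 0 + 1(20.14) = 20.14
  F: 0 + 1(95.32) = 95.32
  B: 0 + 1(95.32) = 95.32

95.3 kmol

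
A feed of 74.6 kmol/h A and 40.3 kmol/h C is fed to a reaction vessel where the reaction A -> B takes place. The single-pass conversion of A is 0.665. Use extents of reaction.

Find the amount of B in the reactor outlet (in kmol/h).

A reacted = 0.665 × 74.6 = 49.61 kmol/h; ν_A = −1, so ξ = 49.61/1 = 49.61 kmol/h.
Outlet amounts (n = n₀ + ν ξ):
  A: 74.6 − 1(49.61) = 24.99
  B: 0 + 1(49.61) = 49.61
  C: 40.3 (inert)

49.6 kmol/h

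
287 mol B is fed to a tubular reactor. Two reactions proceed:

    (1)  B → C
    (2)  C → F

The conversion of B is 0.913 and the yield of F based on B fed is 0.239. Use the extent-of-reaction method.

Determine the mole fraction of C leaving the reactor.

0.674

Conversion of B: B consumed = 1ξ₁ = 0.913 × 287 → ξ₁ = 262 mol.
Yield of F: 1ξ₂ / 287 = 0.239 → ξ₂ = 68.59 mol.
Outlet amounts (n = n₀ + Σ ν·ξ):
  B: 287 − 1(262) = 24.97
  C: 0 + 1(262) − 1(68.59) = 193.4
  F: 0 + 1(68.59) = 68.59
Total out = 287 mol; y_C = 193.4 / 287 = 0.674.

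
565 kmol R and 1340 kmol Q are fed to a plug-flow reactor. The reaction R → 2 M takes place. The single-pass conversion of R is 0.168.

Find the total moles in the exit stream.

2000 kmol

R reacted = 0.168 × 565 = 94.92 kmol; ν_R = −1, so ξ = 94.92/1 = 94.92 kmol.
Outlet amounts (n = n₀ + ν ξ):
  R: 565 − 1(94.92) = 470.1
  M: 0 + 2(94.92) = 189.8
  Q: 1340 (inert)
Total out = 470.1 + 189.8 + 1340 = 2000 kmol.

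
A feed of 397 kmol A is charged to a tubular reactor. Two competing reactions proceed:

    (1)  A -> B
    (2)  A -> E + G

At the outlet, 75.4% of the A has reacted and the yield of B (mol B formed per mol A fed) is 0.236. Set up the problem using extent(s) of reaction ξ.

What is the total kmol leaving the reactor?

603 kmol

Yield of B: 1ξ₁ / 397 = 0.236 → ξ₁ = 93.69 kmol.
Conversion of A: 1ξ₁ + 1ξ₂ = 0.754 × 397 = 299.3 → ξ₂ = 205.6 kmol.
Outlet amounts (n = n₀ + Σ ν·ξ):
  A: 397 − 1(93.69) − 1(205.6) = 97.66
  B: 0 + 1(93.69) = 93.69
  E: 0 + 1(205.6) = 205.6
  G: 0 + 1(205.6) = 205.6
Total out = 97.66 + 93.69 + 205.6 + 205.6 = 602.6 kmol.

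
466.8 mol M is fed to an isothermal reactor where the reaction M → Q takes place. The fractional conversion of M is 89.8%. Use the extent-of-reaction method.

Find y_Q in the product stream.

0.898

M reacted = 0.898 × 466.8 = 419.2 mol; ν_M = −1, so ξ = 419.2/1 = 419.2 mol.
Outlet amounts (n = n₀ + ν ξ):
  M: 466.8 − 1(419.2) = 47.61
  Q: 0 + 1(419.2) = 419.2
Total out = 466.8 mol; y_Q = 419.2 / 466.8 = 0.898.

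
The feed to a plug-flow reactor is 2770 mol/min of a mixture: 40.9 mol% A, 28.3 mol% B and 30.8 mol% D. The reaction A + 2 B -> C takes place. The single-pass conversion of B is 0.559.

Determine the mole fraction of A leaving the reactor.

0.392

B reacted = 0.559 × 783.9 = 438.2 mol/min; ν_B = −2, so ξ = 438.2/2 = 219.1 mol/min.
Outlet amounts (n = n₀ + ν ξ):
  A: 1133 − 1(219.1) = 913.8
  B: 783.9 − 2(219.1) = 345.7
  C: 0 + 1(219.1) = 219.1
  D: 853.2 (inert)
Total out = 2332 mol/min; y_A = 913.8 / 2332 = 0.3919.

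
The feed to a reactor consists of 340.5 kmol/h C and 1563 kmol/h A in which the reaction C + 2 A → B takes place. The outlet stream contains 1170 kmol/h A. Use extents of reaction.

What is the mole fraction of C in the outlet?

0.0953

For A: n = n₀ − 2ξ → 1170 = 1563 − 2ξ, giving ξ = 196.5 kmol/h.
Outlet amounts (n = n₀ + ν ξ):
  C: 340.5 − 1(196.5) = 144
  A: 1563 − 2(196.5) = 1170
  B: 0 + 1(196.5) = 196.5
Total out = 1510 kmol/h; y_C = 144 / 1510 = 0.09533.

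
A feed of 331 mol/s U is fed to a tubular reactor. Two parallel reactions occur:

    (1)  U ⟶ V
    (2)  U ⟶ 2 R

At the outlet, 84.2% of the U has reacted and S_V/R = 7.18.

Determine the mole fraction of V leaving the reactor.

Conversion of U: U consumed = 0.842 × 331 = 278.7 mol/s = 1ξ₁ + 1ξ₂.
Selectivity: 1ξ₁ / (2ξ₂) = 7.18 → ξ₁ = 14.36 ξ₂.
Substitute: (1·14.36 + 1) ξ₂ = 278.7 → ξ₂ = 18.14 mol/s, ξ₁ = 260.6 mol/s.
Outlet amounts (n = n₀ + Σ ν·ξ):
  U: 331 − 1(260.6) − 1(18.14) = 52.3
  V: 0 + 1(260.6) = 260.6
  R: 0 + 2(18.14) = 36.29
Total out = 349.1 mol/s; y_V = 260.6 / 349.1 = 0.7463.

0.746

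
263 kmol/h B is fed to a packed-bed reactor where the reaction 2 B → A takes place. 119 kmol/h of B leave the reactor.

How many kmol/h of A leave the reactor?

For B: n = n₀ − 2ξ → 119 = 263 − 2ξ, giving ξ = 72 kmol/h.
Outlet amounts (n = n₀ + ν ξ):
  B: 263 − 2(72) = 119
  A: 0 + 1(72) = 72

72 kmol/h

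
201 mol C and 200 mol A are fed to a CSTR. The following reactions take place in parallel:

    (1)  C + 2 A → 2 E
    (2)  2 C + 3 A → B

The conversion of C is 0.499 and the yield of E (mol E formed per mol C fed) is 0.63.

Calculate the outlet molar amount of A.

Yield of E: 2ξ₁ / 201 = 0.63 → ξ₁ = 63.31 mol.
Conversion of C: 1ξ₁ + 2ξ₂ = 0.499 × 201 = 100.3 → ξ₂ = 18.49 mol.
Outlet amounts (n = n₀ + Σ ν·ξ):
  C: 201 − 1(63.31) − 2(18.49) = 100.7
  A: 200 − 2(63.31) − 3(18.49) = 17.89
  E: 0 + 2(63.31) = 126.6
  B: 0 + 1(18.49) = 18.49

17.9 mol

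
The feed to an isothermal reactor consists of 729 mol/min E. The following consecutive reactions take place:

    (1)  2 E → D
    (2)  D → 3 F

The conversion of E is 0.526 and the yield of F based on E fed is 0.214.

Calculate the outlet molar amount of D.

Conversion of E: E consumed = 2ξ₁ = 0.526 × 729 → ξ₁ = 191.7 mol/min.
Yield of F: 3ξ₂ / 729 = 0.214 → ξ₂ = 52 mol/min.
Outlet amounts (n = n₀ + Σ ν·ξ):
  E: 729 − 2(191.7) = 345.5
  D: 0 + 1(191.7) − 1(52) = 139.7
  F: 0 + 3(52) = 156

140 mol/min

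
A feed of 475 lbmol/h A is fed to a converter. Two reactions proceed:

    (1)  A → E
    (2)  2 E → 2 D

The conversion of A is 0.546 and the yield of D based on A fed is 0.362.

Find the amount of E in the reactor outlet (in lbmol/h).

87.4 lbmol/h

Conversion of A: A consumed = 1ξ₁ = 0.546 × 475 → ξ₁ = 259.4 lbmol/h.
Yield of D: 2ξ₂ / 475 = 0.362 → ξ₂ = 85.97 lbmol/h.
Outlet amounts (n = n₀ + Σ ν·ξ):
  A: 475 − 1(259.4) = 215.6
  E: 0 + 1(259.4) − 2(85.97) = 87.4
  D: 0 + 2(85.97) = 171.9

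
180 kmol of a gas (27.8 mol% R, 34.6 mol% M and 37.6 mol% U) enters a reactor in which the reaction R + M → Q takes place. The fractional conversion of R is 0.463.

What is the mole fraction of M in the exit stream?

0.249

R reacted = 0.463 × 50.04 = 23.17 kmol; ν_R = −1, so ξ = 23.17/1 = 23.17 kmol.
Outlet amounts (n = n₀ + ν ξ):
  R: 50.04 − 1(23.17) = 26.87
  M: 62.28 − 1(23.17) = 39.11
  Q: 0 + 1(23.17) = 23.17
  U: 67.68 (inert)
Total out = 156.8 kmol; y_M = 39.11 / 156.8 = 0.2494.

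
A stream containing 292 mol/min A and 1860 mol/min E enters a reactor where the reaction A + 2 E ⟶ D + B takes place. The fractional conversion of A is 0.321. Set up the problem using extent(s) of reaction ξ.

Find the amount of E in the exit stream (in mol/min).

A reacted = 0.321 × 292 = 93.73 mol/min; ν_A = −1, so ξ = 93.73/1 = 93.73 mol/min.
Outlet amounts (n = n₀ + ν ξ):
  A: 292 − 1(93.73) = 198.3
  E: 1860 − 2(93.73) = 1673
  D: 0 + 1(93.73) = 93.73
  B: 0 + 1(93.73) = 93.73

1670 mol/min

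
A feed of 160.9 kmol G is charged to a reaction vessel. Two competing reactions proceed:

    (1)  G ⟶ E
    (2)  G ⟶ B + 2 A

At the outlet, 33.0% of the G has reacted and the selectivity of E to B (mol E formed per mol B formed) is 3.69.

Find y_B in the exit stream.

0.0617

Conversion of G: G consumed = 0.33 × 160.9 = 53.1 kmol = 1ξ₁ + 1ξ₂.
Selectivity: 1ξ₁ / (1ξ₂) = 3.69 → ξ₁ = 3.69 ξ₂.
Substitute: (1·3.69 + 1) ξ₂ = 53.1 → ξ₂ = 11.32 kmol, ξ₁ = 41.78 kmol.
Outlet amounts (n = n₀ + Σ ν·ξ):
  G: 160.9 − 1(41.78) − 1(11.32) = 107.8
  E: 0 + 1(41.78) = 41.78
  B: 0 + 1(11.32) = 11.32
  A: 0 + 2(11.32) = 22.64
Total out = 183.5 kmol; y_B = 11.32 / 183.5 = 0.06168.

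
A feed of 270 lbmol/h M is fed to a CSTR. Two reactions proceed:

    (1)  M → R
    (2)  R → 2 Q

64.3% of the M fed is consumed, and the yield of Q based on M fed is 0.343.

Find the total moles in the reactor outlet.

Conversion of M: M consumed = 1ξ₁ = 0.643 × 270 → ξ₁ = 173.6 lbmol/h.
Yield of Q: 2ξ₂ / 270 = 0.343 → ξ₂ = 46.31 lbmol/h.
Outlet amounts (n = n₀ + Σ ν·ξ):
  M: 270 − 1(173.6) = 96.39
  R: 0 + 1(173.6) − 1(46.31) = 127.3
  Q: 0 + 2(46.31) = 92.61
Total out = 96.39 + 127.3 + 92.61 = 316.3 lbmol/h.

316 lbmol/h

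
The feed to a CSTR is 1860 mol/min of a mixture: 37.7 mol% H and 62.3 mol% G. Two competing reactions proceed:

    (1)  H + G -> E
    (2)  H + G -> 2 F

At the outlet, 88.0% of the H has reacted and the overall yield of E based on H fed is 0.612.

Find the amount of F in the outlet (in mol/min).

376 mol/min

Yield of E: 1ξ₁ / 701.2 = 0.612 → ξ₁ = 429.1 mol/min.
Conversion of H: 1ξ₁ + 1ξ₂ = 0.88 × 701.2 = 617.1 → ξ₂ = 187.9 mol/min.
Outlet amounts (n = n₀ + Σ ν·ξ):
  H: 701.2 − 1(429.1) − 1(187.9) = 84.15
  G: 1159 − 1(429.1) − 1(187.9) = 541.7
  E: 0 + 1(429.1) = 429.1
  F: 0 + 2(187.9) = 375.9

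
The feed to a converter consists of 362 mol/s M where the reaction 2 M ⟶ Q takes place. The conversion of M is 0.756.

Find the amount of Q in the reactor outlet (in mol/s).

M reacted = 0.756 × 362 = 273.7 mol/s; ν_M = −2, so ξ = 273.7/2 = 136.8 mol/s.
Outlet amounts (n = n₀ + ν ξ):
  M: 362 − 2(136.8) = 88.33
  Q: 0 + 1(136.8) = 136.8

137 mol/s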